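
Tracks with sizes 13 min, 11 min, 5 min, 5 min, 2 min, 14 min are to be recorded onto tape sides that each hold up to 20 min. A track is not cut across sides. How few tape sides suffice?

3

Total = 14 + 13 + 11 + 5 + 5 + 2 = 50 min.
Lower bound: ⌈50/20⌉ = 3 tape sides.
A packing using 3 tape sides:
  side 1: 14 + 5 = 19
  side 2: 13 + 5 + 2 = 20
  side 3: 11 = 11
This matches the lower bound, so 3 is optimal.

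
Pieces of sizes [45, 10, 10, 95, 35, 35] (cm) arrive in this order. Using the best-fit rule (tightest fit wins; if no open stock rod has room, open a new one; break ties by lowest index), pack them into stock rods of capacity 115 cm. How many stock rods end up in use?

3

  45 → stock rod 1 (new)  [load 45/115]
  10 → stock rod 1  [load 55/115]
  10 → stock rod 1  [load 65/115]
  95 → stock rod 2 (new)  [load 95/115]
  35 → stock rod 1  [load 100/115]
  35 → stock rod 3 (new)  [load 35/115]
3 stock rods opened.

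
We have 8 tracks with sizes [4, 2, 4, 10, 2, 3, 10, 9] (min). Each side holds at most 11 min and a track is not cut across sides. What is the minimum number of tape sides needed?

Total = 10 + 10 + 9 + 4 + 4 + 3 + 2 + 2 = 44 min.
Lower bound: ⌈44/11⌉ = 4 tape sides.
A packing using 5 tape sides:
  side 1: 10 = 10
  side 2: 10 = 10
  side 3: 9 + 2 = 11
  side 4: 4 + 4 + 3 = 11
  side 5: 2 = 2
No arrangement into 4 tape sides stays within capacity, so 5 is optimal.

5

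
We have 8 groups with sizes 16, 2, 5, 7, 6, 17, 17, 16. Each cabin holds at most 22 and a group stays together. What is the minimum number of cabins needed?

Total = 17 + 17 + 16 + 16 + 7 + 6 + 5 + 2 = 86.
Lower bound: ⌈86/22⌉ = 4 cabins.
A packing using 5 cabins:
  cabin 1: 17 + 5 = 22
  cabin 2: 17 + 2 = 19
  cabin 3: 16 + 6 = 22
  cabin 4: 16 = 16
  cabin 5: 7 = 7
No arrangement into 4 cabins stays within capacity, so 5 is optimal.

5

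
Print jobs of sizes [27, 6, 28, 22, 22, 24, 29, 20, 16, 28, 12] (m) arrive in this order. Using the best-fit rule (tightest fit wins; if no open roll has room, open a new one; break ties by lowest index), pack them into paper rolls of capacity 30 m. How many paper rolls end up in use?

9

  27 → roll 1 (new)  [load 27/30]
  6 → roll 2 (new)  [load 6/30]
  28 → roll 3 (new)  [load 28/30]
  22 → roll 2  [load 28/30]
  22 → roll 4 (new)  [load 22/30]
  24 → roll 5 (new)  [load 24/30]
  29 → roll 6 (new)  [load 29/30]
  20 → roll 7 (new)  [load 20/30]
  16 → roll 8 (new)  [load 16/30]
  28 → roll 9 (new)  [load 28/30]
  12 → roll 8  [load 28/30]
9 paper rolls opened.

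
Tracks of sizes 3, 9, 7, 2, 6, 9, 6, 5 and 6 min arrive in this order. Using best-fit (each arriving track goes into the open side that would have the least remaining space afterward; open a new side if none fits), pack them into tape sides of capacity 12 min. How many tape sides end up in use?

  3 → side 1 (new)  [load 3/12]
  9 → side 1  [load 12/12]
  7 → side 2 (new)  [load 7/12]
  2 → side 2  [load 9/12]
  6 → side 3 (new)  [load 6/12]
  9 → side 4 (new)  [load 9/12]
  6 → side 3  [load 12/12]
  5 → side 5 (new)  [load 5/12]
  6 → side 5  [load 11/12]
5 tape sides opened.

5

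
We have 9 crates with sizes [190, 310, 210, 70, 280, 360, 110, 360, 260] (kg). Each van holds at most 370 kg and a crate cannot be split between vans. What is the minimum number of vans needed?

7

Total = 360 + 360 + 310 + 280 + 260 + 210 + 190 + 110 + 70 = 2150 kg.
Lower bound: ⌈2150/370⌉ = 6 vans.
Also, 7 crates each exceed 185 kg, and no two of those can share a van, so at least 7 vans are needed.
A packing using 7 vans:
  van 1: 360 = 360
  van 2: 360 = 360
  van 3: 310 = 310
  van 4: 280 + 70 = 350
  van 5: 260 + 110 = 370
  van 6: 210 = 210
  van 7: 190 = 190
This matches the lower bound, so 7 is optimal.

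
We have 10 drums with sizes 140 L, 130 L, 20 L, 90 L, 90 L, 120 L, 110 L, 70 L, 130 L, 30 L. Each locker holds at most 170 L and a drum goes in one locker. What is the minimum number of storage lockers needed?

7

Total = 140 + 130 + 130 + 120 + 110 + 90 + 90 + 70 + 30 + 20 = 930 L.
Lower bound: ⌈930/170⌉ = 6 storage lockers.
Also, 7 drums each exceed 85 L, and no two of those can share a locker, so at least 7 storage lockers are needed.
A packing using 7 storage lockers:
  locker 1: 140 + 30 = 170
  locker 2: 130 + 20 = 150
  locker 3: 130 = 130
  locker 4: 120 = 120
  locker 5: 110 = 110
  locker 6: 90 + 70 = 160
  locker 7: 90 = 90
This matches the lower bound, so 7 is optimal.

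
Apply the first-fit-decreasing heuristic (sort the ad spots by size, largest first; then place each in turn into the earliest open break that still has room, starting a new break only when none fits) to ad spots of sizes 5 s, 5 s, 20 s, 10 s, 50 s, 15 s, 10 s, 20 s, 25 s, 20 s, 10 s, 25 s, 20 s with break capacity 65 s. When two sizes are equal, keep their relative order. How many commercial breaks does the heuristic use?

Sorted descending: 50, 25, 25, 20, 20, 20, 20, 15, 10, 10, 10, 5, 5.
  50 → break 1 (new)  [load 50/65]
  25 → break 2 (new)  [load 25/65]
  25 → break 2  [load 50/65]
  20 → break 3 (new)  [load 20/65]
  20 → break 3  [load 40/65]
  20 → break 3  [load 60/65]
  20 → break 4 (new)  [load 20/65]
  15 → break 1  [load 65/65]
  10 → break 2  [load 60/65]
  10 → break 4  [load 30/65]
  10 → break 4  [load 40/65]
  5 → break 2  [load 65/65]
  5 → break 3  [load 65/65]
4 commercial breaks opened.

4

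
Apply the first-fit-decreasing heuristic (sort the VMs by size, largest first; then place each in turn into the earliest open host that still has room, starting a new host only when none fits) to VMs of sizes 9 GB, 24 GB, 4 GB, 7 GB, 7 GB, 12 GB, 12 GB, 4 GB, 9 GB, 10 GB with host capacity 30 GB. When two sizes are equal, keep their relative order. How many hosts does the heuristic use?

Sorted descending: 24, 12, 12, 10, 9, 9, 7, 7, 4, 4.
  24 → host 1 (new)  [load 24/30]
  12 → host 2 (new)  [load 12/30]
  12 → host 2  [load 24/30]
  10 → host 3 (new)  [load 10/30]
  9 → host 3  [load 19/30]
  9 → host 3  [load 28/30]
  7 → host 4 (new)  [load 7/30]
  7 → host 4  [load 14/30]
  4 → host 1  [load 28/30]
  4 → host 2  [load 28/30]
4 hosts opened.

4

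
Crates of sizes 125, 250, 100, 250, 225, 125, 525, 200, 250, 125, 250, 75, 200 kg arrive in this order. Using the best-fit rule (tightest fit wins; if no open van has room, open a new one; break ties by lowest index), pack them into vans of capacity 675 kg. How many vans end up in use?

  125 → van 1 (new)  [load 125/675]
  250 → van 1  [load 375/675]
  100 → van 1  [load 475/675]
  250 → van 2 (new)  [load 250/675]
  225 → van 2  [load 475/675]
  125 → van 1  [load 600/675]
  525 → van 3 (new)  [load 525/675]
  200 → van 2  [load 675/675]
  250 → van 4 (new)  [load 250/675]
  125 → van 3  [load 650/675]
  250 → van 4  [load 500/675]
  75 → van 1  [load 675/675]
  200 → van 5 (new)  [load 200/675]
5 vans opened.

5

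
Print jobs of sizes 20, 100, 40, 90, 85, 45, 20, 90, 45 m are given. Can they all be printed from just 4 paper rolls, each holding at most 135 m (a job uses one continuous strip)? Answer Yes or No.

No

Total = 535 m; ⌈535/135⌉ = 4.
The bound of 4 does not rule out 4, but exhaustive search shows no assignment into 4 paper rolls of capacity 135 m exists — the minimum is 5.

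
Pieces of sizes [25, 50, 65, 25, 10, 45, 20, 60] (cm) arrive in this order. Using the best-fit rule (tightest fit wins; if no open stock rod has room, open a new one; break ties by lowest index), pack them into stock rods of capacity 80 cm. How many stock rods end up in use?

  25 → stock rod 1 (new)  [load 25/80]
  50 → stock rod 1  [load 75/80]
  65 → stock rod 2 (new)  [load 65/80]
  25 → stock rod 3 (new)  [load 25/80]
  10 → stock rod 2  [load 75/80]
  45 → stock rod 3  [load 70/80]
  20 → stock rod 4 (new)  [load 20/80]
  60 → stock rod 4  [load 80/80]
4 stock rods opened.

4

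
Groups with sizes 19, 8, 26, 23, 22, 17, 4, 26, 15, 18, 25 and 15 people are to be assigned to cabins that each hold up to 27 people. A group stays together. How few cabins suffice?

Total = 26 + 26 + 25 + 23 + 22 + 19 + 18 + 17 + 15 + 15 + 8 + 4 = 218 people.
Lower bound: ⌈218/27⌉ = 9 cabins.
Also, 10 groups each exceed 27/2 people, and no two of those can share a cabin, so at least 10 cabins are needed.
A packing using 10 cabins:
  cabin 1: 26 = 26
  cabin 2: 26 = 26
  cabin 3: 25 = 25
  cabin 4: 23 + 4 = 27
  cabin 5: 22 = 22
  cabin 6: 19 + 8 = 27
  cabin 7: 18 = 18
  cabin 8: 17 = 17
  cabin 9: 15 = 15
  cabin 10: 15 = 15
This matches the lower bound, so 10 is optimal.

10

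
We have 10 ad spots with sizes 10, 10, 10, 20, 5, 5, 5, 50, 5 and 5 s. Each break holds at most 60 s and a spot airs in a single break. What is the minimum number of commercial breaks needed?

3

Total = 50 + 20 + 10 + 10 + 10 + 5 + 5 + 5 + 5 + 5 = 125 s.
Lower bound: ⌈125/60⌉ = 3 commercial breaks.
A packing using 3 commercial breaks:
  break 1: 50 + 10 = 60
  break 2: 20 + 10 + 10 + 5 + 5 + 5 + 5 = 60
  break 3: 5 = 5
This matches the lower bound, so 3 is optimal.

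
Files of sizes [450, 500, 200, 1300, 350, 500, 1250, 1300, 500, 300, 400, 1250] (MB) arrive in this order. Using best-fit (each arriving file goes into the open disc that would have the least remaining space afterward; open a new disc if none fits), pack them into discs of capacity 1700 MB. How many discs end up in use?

  450 → disc 1 (new)  [load 450/1700]
  500 → disc 1  [load 950/1700]
  200 → disc 1  [load 1150/1700]
  1300 → disc 2 (new)  [load 1300/1700]
  350 → disc 2  [load 1650/1700]
  500 → disc 1  [load 1650/1700]
  1250 → disc 3 (new)  [load 1250/1700]
  1300 → disc 4 (new)  [load 1300/1700]
  500 → disc 5 (new)  [load 500/1700]
  300 → disc 4  [load 1600/1700]
  400 → disc 3  [load 1650/1700]
  1250 → disc 6 (new)  [load 1250/1700]
6 discs opened.

6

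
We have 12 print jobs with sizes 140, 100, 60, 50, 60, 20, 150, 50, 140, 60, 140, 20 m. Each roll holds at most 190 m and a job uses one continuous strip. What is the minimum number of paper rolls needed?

Total = 150 + 140 + 140 + 140 + 100 + 60 + 60 + 60 + 50 + 50 + 20 + 20 = 990 m.
Lower bound: ⌈990/190⌉ = 6 paper rolls.
A packing using 6 paper rolls:
  roll 1: 150 + 20 + 20 = 190
  roll 2: 140 + 50 = 190
  roll 3: 140 + 50 = 190
  roll 4: 140 = 140
  roll 5: 100 + 60 = 160
  roll 6: 60 + 60 = 120
This matches the lower bound, so 6 is optimal.

6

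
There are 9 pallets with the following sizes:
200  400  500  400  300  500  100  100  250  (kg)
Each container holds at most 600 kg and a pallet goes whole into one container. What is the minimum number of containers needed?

5

Total = 500 + 500 + 400 + 400 + 300 + 250 + 200 + 100 + 100 = 2750 kg.
Lower bound: ⌈2750/600⌉ = 5 containers.
A packing using 5 containers:
  container 1: 500 + 100 = 600
  container 2: 500 + 100 = 600
  container 3: 400 + 200 = 600
  container 4: 400 = 400
  container 5: 300 + 250 = 550
This matches the lower bound, so 5 is optimal.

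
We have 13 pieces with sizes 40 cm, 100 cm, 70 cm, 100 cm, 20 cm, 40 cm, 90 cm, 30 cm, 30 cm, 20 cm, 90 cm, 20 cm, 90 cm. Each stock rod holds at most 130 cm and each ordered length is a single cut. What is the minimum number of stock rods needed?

Total = 100 + 100 + 90 + 90 + 90 + 70 + 40 + 40 + 30 + 30 + 20 + 20 + 20 = 740 cm.
Lower bound: ⌈740/130⌉ = 6 stock rods.
A packing using 6 stock rods:
  stock rod 1: 100 + 30 = 130
  stock rod 2: 100 + 30 = 130
  stock rod 3: 90 + 40 = 130
  stock rod 4: 90 + 40 = 130
  stock rod 5: 90 + 20 + 20 = 130
  stock rod 6: 70 + 20 = 90
This matches the lower bound, so 6 is optimal.

6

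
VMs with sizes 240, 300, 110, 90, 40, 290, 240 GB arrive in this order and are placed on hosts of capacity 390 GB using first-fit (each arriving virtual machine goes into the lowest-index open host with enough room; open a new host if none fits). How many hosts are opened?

  240 → host 1 (new)  [load 240/390]
  300 → host 2 (new)  [load 300/390]
  110 → host 1  [load 350/390]
  90 → host 2  [load 390/390]
  40 → host 1  [load 390/390]
  290 → host 3 (new)  [load 290/390]
  240 → host 4 (new)  [load 240/390]
4 hosts opened.

4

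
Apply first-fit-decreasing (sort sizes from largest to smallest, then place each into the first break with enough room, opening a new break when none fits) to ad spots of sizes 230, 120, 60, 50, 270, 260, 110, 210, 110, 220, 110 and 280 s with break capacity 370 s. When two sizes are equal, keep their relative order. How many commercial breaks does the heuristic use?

Sorted descending: 280, 270, 260, 230, 220, 210, 120, 110, 110, 110, 60, 50.
  280 → break 1 (new)  [load 280/370]
  270 → break 2 (new)  [load 270/370]
  260 → break 3 (new)  [load 260/370]
  230 → break 4 (new)  [load 230/370]
  220 → break 5 (new)  [load 220/370]
  210 → break 6 (new)  [load 210/370]
  120 → break 4  [load 350/370]
  110 → break 3  [load 370/370]
  110 → break 5  [load 330/370]
  110 → break 6  [load 320/370]
  60 → break 1  [load 340/370]
  50 → break 2  [load 320/370]
6 commercial breaks opened.

6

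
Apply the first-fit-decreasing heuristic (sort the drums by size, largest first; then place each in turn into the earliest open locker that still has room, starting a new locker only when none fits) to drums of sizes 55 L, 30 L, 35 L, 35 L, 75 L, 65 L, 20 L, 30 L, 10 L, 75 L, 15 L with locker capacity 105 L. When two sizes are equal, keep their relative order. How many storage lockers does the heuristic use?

5

Sorted descending: 75, 75, 65, 55, 35, 35, 30, 30, 20, 15, 10.
  75 → locker 1 (new)  [load 75/105]
  75 → locker 2 (new)  [load 75/105]
  65 → locker 3 (new)  [load 65/105]
  55 → locker 4 (new)  [load 55/105]
  35 → locker 3  [load 100/105]
  35 → locker 4  [load 90/105]
  30 → locker 1  [load 105/105]
  30 → locker 2  [load 105/105]
  20 → locker 5 (new)  [load 20/105]
  15 → locker 4  [load 105/105]
  10 → locker 5  [load 30/105]
5 storage lockers opened.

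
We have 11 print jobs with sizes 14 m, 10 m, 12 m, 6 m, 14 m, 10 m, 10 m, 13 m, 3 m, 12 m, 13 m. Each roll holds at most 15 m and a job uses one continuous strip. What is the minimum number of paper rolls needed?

10

Total = 14 + 14 + 13 + 13 + 12 + 12 + 10 + 10 + 10 + 6 + 3 = 117 m.
Lower bound: ⌈117/15⌉ = 8 paper rolls.
Also, 9 print jobs each exceed 15/2 m, and no two of those can share a roll, so at least 9 paper rolls are needed.
A packing using 10 paper rolls:
  roll 1: 14 = 14
  roll 2: 14 = 14
  roll 3: 13 = 13
  roll 4: 13 = 13
  roll 5: 12 + 3 = 15
  roll 6: 12 = 12
  roll 7: 10 = 10
  roll 8: 10 = 10
  roll 9: 10 = 10
  roll 10: 6 = 6
No arrangement into 9 paper rolls stays within capacity, so 10 is optimal.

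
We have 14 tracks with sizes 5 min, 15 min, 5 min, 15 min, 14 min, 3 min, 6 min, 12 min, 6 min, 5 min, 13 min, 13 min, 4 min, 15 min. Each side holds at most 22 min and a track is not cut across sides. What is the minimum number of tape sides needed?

Total = 15 + 15 + 15 + 14 + 13 + 13 + 12 + 6 + 6 + 5 + 5 + 5 + 4 + 3 = 131 min.
Lower bound: ⌈131/22⌉ = 6 tape sides.
Also, 7 tracks each exceed 11 min, and no two of those can share a side, so at least 7 tape sides are needed.
A packing using 7 tape sides:
  side 1: 15 + 6 = 21
  side 2: 15 + 6 = 21
  side 3: 15 + 5 = 20
  side 4: 14 + 5 + 3 = 22
  side 5: 13 + 5 + 4 = 22
  side 6: 13 = 13
  side 7: 12 = 12
This matches the lower bound, so 7 is optimal.

7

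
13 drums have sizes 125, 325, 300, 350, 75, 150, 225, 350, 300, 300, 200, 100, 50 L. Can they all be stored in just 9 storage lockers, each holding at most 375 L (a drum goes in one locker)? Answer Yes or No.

A valid assignment using 9 storage lockers:
  locker 1: 350 = 350
  locker 2: 350 = 350
  locker 3: 325 + 50 = 375
  locker 4: 300 + 75 = 375
  locker 5: 300 = 300
  locker 6: 300 = 300
  locker 7: 225 + 150 = 375
  locker 8: 200 + 125 = 325
  locker 9: 100 = 100
Every load is within 375 L, so 9 storage lockers suffice.

Yes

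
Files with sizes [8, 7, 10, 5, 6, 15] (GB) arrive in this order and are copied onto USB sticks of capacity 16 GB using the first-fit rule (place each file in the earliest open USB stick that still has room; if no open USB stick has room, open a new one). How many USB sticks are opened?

4

  8 → USB stick 1 (new)  [load 8/16]
  7 → USB stick 1  [load 15/16]
  10 → USB stick 2 (new)  [load 10/16]
  5 → USB stick 2  [load 15/16]
  6 → USB stick 3 (new)  [load 6/16]
  15 → USB stick 4 (new)  [load 15/16]
4 USB sticks opened.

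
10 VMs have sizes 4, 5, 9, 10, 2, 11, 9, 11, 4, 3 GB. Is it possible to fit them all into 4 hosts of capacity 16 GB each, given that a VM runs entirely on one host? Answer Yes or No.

Total = 68 GB; ⌈68/16⌉ = 5.
At least 5 hosts are required, but only 4 are allowed.

No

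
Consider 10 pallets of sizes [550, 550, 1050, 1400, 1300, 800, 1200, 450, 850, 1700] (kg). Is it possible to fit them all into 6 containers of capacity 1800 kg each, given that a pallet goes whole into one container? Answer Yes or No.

A valid assignment using 6 containers:
  container 1: 1700 = 1700
  container 2: 1400 = 1400
  container 3: 1300 + 450 = 1750
  container 4: 1200 + 550 = 1750
  container 5: 1050 + 550 = 1600
  container 6: 850 + 800 = 1650
Every load is within 1800 kg, so 6 containers suffice.

Yes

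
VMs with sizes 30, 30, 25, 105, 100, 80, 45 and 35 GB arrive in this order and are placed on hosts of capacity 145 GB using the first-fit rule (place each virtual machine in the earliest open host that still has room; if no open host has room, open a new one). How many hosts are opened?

4

  30 → host 1 (new)  [load 30/145]
  30 → host 1  [load 60/145]
  25 → host 1  [load 85/145]
  105 → host 2 (new)  [load 105/145]
  100 → host 3 (new)  [load 100/145]
  80 → host 4 (new)  [load 80/145]
  45 → host 1  [load 130/145]
  35 → host 2  [load 140/145]
4 hosts opened.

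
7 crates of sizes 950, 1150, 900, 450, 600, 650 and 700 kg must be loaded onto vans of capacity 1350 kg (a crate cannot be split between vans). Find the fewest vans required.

Total = 1150 + 950 + 900 + 700 + 650 + 600 + 450 = 5400 kg.
Lower bound: ⌈5400/1350⌉ = 4 vans.
A packing using 5 vans:
  van 1: 1150 = 1150
  van 2: 950 = 950
  van 3: 900 + 450 = 1350
  van 4: 700 + 650 = 1350
  van 5: 600 = 600
No arrangement into 4 vans stays within capacity, so 5 is optimal.

5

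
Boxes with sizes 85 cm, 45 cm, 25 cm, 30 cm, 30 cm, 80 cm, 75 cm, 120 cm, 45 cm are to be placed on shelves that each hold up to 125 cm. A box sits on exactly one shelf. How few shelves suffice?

5

Total = 120 + 85 + 80 + 75 + 45 + 45 + 30 + 30 + 25 = 535 cm.
Lower bound: ⌈535/125⌉ = 5 shelves.
A packing using 5 shelves:
  shelf 1: 120 = 120
  shelf 2: 85 + 30 = 115
  shelf 3: 80 + 45 = 125
  shelf 4: 75 + 45 = 120
  shelf 5: 30 + 25 = 55
This matches the lower bound, so 5 is optimal.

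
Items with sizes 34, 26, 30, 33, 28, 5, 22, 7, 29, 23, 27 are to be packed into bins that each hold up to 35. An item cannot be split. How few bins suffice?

Total = 34 + 33 + 30 + 29 + 28 + 27 + 26 + 23 + 22 + 7 + 5 = 264.
Lower bound: ⌈264/35⌉ = 8 bins.
Also, 9 items each exceed 35/2, and no two of those can share a bin, so at least 9 bins are needed.
A packing using 9 bins:
  bin 1: 34 = 34
  bin 2: 33 = 33
  bin 3: 30 + 5 = 35
  bin 4: 29 = 29
  bin 5: 28 + 7 = 35
  bin 6: 27 = 27
  bin 7: 26 = 26
  bin 8: 23 = 23
  bin 9: 22 = 22
This matches the lower bound, so 9 is optimal.

9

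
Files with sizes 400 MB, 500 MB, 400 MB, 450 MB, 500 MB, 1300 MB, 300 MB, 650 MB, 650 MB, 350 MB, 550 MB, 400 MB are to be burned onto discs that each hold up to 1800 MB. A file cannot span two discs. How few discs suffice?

4

Total = 1300 + 650 + 650 + 550 + 500 + 500 + 450 + 400 + 400 + 400 + 350 + 300 = 6450 MB.
Lower bound: ⌈6450/1800⌉ = 4 discs.
A packing using 4 discs:
  disc 1: 1300 + 500 = 1800
  disc 2: 650 + 650 + 500 = 1800
  disc 3: 550 + 450 + 400 + 400 = 1800
  disc 4: 400 + 350 + 300 = 1050
This matches the lower bound, so 4 is optimal.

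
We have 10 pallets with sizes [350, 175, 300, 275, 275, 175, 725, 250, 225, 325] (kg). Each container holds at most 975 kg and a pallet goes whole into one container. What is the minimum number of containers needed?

4

Total = 725 + 350 + 325 + 300 + 275 + 275 + 250 + 225 + 175 + 175 = 3075 kg.
Lower bound: ⌈3075/975⌉ = 4 containers.
A packing using 4 containers:
  container 1: 725 + 250 = 975
  container 2: 350 + 325 + 300 = 975
  container 3: 275 + 275 + 225 + 175 = 950
  container 4: 175 = 175
This matches the lower bound, so 4 is optimal.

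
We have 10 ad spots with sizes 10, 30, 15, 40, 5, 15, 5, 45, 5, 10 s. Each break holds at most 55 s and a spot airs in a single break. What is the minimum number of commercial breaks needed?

4

Total = 45 + 40 + 30 + 15 + 15 + 10 + 10 + 5 + 5 + 5 = 180 s.
Lower bound: ⌈180/55⌉ = 4 commercial breaks.
A packing using 4 commercial breaks:
  break 1: 45 + 10 = 55
  break 2: 40 + 15 = 55
  break 3: 30 + 15 + 10 = 55
  break 4: 5 + 5 + 5 = 15
This matches the lower bound, so 4 is optimal.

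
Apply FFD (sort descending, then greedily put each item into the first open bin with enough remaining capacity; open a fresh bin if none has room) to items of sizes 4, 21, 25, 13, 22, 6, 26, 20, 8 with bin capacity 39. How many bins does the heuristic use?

Sorted descending: 26, 25, 22, 21, 20, 13, 8, 6, 4.
  26 → bin 1 (new)  [load 26/39]
  25 → bin 2 (new)  [load 25/39]
  22 → bin 3 (new)  [load 22/39]
  21 → bin 4 (new)  [load 21/39]
  20 → bin 5 (new)  [load 20/39]
  13 → bin 1  [load 39/39]
  8 → bin 2  [load 33/39]
  6 → bin 2  [load 39/39]
  4 → bin 3  [load 26/39]
5 bins opened.

5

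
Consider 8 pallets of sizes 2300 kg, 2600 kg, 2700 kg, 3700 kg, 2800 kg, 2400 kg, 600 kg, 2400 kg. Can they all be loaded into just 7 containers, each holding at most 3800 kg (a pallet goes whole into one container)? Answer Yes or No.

Yes

A valid assignment using 7 containers:
  container 1: 3700 = 3700
  container 2: 2800 + 600 = 3400
  container 3: 2700 = 2700
  container 4: 2600 = 2600
  container 5: 2400 = 2400
  container 6: 2400 = 2400
  container 7: 2300 = 2300
Every load is within 3800 kg, so 7 containers suffice.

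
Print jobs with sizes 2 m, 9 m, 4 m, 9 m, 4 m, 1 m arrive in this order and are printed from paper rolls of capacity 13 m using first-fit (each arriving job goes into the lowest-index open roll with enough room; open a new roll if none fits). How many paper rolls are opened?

3

  2 → roll 1 (new)  [load 2/13]
  9 → roll 1  [load 11/13]
  4 → roll 2 (new)  [load 4/13]
  9 → roll 2  [load 13/13]
  4 → roll 3 (new)  [load 4/13]
  1 → roll 1  [load 12/13]
3 paper rolls opened.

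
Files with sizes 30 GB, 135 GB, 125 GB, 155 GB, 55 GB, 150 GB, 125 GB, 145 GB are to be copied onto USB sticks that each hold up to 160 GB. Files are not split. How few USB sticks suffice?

Total = 155 + 150 + 145 + 135 + 125 + 125 + 55 + 30 = 920 GB.
Lower bound: ⌈920/160⌉ = 6 USB sticks.
A packing using 7 USB sticks:
  USB stick 1: 155 = 155
  USB stick 2: 150 = 150
  USB stick 3: 145 = 145
  USB stick 4: 135 = 135
  USB stick 5: 125 + 30 = 155
  USB stick 6: 125 = 125
  USB stick 7: 55 = 55
No arrangement into 6 USB sticks stays within capacity, so 7 is optimal.

7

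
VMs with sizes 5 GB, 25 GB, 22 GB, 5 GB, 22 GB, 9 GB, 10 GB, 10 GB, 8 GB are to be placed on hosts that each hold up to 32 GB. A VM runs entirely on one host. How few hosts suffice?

4

Total = 25 + 22 + 22 + 10 + 10 + 9 + 8 + 5 + 5 = 116 GB.
Lower bound: ⌈116/32⌉ = 4 hosts.
A packing using 4 hosts:
  host 1: 25 + 5 = 30
  host 2: 22 + 10 = 32
  host 3: 22 + 10 = 32
  host 4: 9 + 8 + 5 = 22
This matches the lower bound, so 4 is optimal.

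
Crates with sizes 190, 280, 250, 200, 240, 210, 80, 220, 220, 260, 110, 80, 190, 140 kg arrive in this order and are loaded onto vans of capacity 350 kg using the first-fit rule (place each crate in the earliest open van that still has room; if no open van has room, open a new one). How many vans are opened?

  190 → van 1 (new)  [load 190/350]
  280 → van 2 (new)  [load 280/350]
  250 → van 3 (new)  [load 250/350]
  200 → van 4 (new)  [load 200/350]
  240 → van 5 (new)  [load 240/350]
  210 → van 6 (new)  [load 210/350]
  80 → van 1  [load 270/350]
  220 → van 7 (new)  [load 220/350]
  220 → van 8 (new)  [load 220/350]
  260 → van 9 (new)  [load 260/350]
  110 → van 4  [load 310/350]
  80 → van 1  [load 350/350]
  190 → van 10 (new)  [load 190/350]
  140 → van 6  [load 350/350]
10 vans opened.

10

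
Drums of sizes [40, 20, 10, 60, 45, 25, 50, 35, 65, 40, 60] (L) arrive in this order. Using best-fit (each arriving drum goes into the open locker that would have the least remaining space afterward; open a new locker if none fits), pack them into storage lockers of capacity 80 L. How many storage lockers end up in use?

  40 → locker 1 (new)  [load 40/80]
  20 → locker 1  [load 60/80]
  10 → locker 1  [load 70/80]
  60 → locker 2 (new)  [load 60/80]
  45 → locker 3 (new)  [load 45/80]
  25 → locker 3  [load 70/80]
  50 → locker 4 (new)  [load 50/80]
  35 → locker 5 (new)  [load 35/80]
  65 → locker 6 (new)  [load 65/80]
  40 → locker 5  [load 75/80]
  60 → locker 7 (new)  [load 60/80]
7 storage lockers opened.

7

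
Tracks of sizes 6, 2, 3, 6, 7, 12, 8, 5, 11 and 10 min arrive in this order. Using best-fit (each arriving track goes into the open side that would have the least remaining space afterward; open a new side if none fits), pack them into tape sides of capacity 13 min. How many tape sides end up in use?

6

  6 → side 1 (new)  [load 6/13]
  2 → side 1  [load 8/13]
  3 → side 1  [load 11/13]
  6 → side 2 (new)  [load 6/13]
  7 → side 2  [load 13/13]
  12 → side 3 (new)  [load 12/13]
  8 → side 4 (new)  [load 8/13]
  5 → side 4  [load 13/13]
  11 → side 5 (new)  [load 11/13]
  10 → side 6 (new)  [load 10/13]
6 tape sides opened.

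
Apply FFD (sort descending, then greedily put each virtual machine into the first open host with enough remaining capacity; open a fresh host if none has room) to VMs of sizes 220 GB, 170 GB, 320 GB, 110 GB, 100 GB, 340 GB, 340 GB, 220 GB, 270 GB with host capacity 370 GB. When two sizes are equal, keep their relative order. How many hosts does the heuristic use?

7

Sorted descending: 340, 340, 320, 270, 220, 220, 170, 110, 100.
  340 → host 1 (new)  [load 340/370]
  340 → host 2 (new)  [load 340/370]
  320 → host 3 (new)  [load 320/370]
  270 → host 4 (new)  [load 270/370]
  220 → host 5 (new)  [load 220/370]
  220 → host 6 (new)  [load 220/370]
  170 → host 7 (new)  [load 170/370]
  110 → host 5  [load 330/370]
  100 → host 4  [load 370/370]
7 hosts opened.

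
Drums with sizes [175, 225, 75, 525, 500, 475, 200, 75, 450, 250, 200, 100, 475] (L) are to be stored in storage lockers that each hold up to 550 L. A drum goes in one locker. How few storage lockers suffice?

Total = 525 + 500 + 475 + 475 + 450 + 250 + 225 + 200 + 200 + 175 + 100 + 75 + 75 = 3725 L.
Lower bound: ⌈3725/550⌉ = 7 storage lockers.
A packing using 8 storage lockers:
  locker 1: 525 = 525
  locker 2: 500 = 500
  locker 3: 475 + 75 = 550
  locker 4: 475 + 75 = 550
  locker 5: 450 + 100 = 550
  locker 6: 250 + 225 = 475
  locker 7: 200 + 200 = 400
  locker 8: 175 = 175
No arrangement into 7 storage lockers stays within capacity, so 8 is optimal.

8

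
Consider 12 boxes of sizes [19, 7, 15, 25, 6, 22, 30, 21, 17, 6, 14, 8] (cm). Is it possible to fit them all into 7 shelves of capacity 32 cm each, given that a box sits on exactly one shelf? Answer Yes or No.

Yes

A valid assignment using 7 shelves:
  shelf 1: 30 = 30
  shelf 2: 25 + 7 = 32
  shelf 3: 22 + 8 = 30
  shelf 4: 21 + 6 = 27
  shelf 5: 19 + 6 = 25
  shelf 6: 17 + 15 = 32
  shelf 7: 14 = 14
Every load is within 32 cm, so 7 shelves suffice.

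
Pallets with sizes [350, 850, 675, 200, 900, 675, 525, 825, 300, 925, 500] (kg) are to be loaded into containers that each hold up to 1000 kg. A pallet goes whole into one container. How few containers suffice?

Total = 925 + 900 + 850 + 825 + 675 + 675 + 525 + 500 + 350 + 300 + 200 = 6725 kg.
Lower bound: ⌈6725/1000⌉ = 7 containers.
A packing using 8 containers:
  container 1: 925 = 925
  container 2: 900 = 900
  container 3: 850 = 850
  container 4: 825 = 825
  container 5: 675 + 300 = 975
  container 6: 675 + 200 = 875
  container 7: 525 + 350 = 875
  container 8: 500 = 500
No arrangement into 7 containers stays within capacity, so 8 is optimal.

8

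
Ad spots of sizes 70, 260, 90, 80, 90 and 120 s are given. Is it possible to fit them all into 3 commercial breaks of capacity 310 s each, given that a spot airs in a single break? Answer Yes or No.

Yes

A valid assignment using 3 commercial breaks:
  break 1: 260 = 260
  break 2: 120 + 90 + 90 = 300
  break 3: 80 + 70 = 150
Every load is within 310 s, so 3 commercial breaks suffice.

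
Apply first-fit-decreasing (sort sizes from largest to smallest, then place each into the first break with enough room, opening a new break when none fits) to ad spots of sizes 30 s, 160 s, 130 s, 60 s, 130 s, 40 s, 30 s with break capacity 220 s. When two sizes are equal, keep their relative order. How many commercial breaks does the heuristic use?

3

Sorted descending: 160, 130, 130, 60, 40, 30, 30.
  160 → break 1 (new)  [load 160/220]
  130 → break 2 (new)  [load 130/220]
  130 → break 3 (new)  [load 130/220]
  60 → break 1  [load 220/220]
  40 → break 2  [load 170/220]
  30 → break 2  [load 200/220]
  30 → break 3  [load 160/220]
3 commercial breaks opened.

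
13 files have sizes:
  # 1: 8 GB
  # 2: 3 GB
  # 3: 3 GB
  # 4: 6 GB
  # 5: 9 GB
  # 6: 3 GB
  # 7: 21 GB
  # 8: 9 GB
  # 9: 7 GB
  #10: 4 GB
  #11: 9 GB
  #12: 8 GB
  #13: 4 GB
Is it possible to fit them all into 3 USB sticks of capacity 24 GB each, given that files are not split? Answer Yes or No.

No

Total = 94 GB; ⌈94/24⌉ = 4.
At least 4 USB sticks are required, but only 3 are allowed.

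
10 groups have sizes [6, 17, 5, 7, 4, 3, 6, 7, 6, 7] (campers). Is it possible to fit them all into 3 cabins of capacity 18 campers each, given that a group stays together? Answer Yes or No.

No

Total = 68 campers; ⌈68/18⌉ = 4.
At least 4 cabins are required, but only 3 are allowed.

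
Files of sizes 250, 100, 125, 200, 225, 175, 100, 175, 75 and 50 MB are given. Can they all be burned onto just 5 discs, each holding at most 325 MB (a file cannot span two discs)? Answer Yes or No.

Yes

A valid assignment using 5 discs:
  disc 1: 250 + 75 = 325
  disc 2: 225 + 100 = 325
  disc 3: 200 + 125 = 325
  disc 4: 175 + 100 + 50 = 325
  disc 5: 175 = 175
Every load is within 325 MB, so 5 discs suffice.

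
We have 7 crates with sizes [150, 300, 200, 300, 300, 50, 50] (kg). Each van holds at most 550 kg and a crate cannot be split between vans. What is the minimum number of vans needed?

Total = 300 + 300 + 300 + 200 + 150 + 50 + 50 = 1350 kg.
Lower bound: ⌈1350/550⌉ = 3 vans.
A packing using 3 vans:
  van 1: 300 + 200 + 50 = 550
  van 2: 300 + 150 + 50 = 500
  van 3: 300 = 300
This matches the lower bound, so 3 is optimal.

3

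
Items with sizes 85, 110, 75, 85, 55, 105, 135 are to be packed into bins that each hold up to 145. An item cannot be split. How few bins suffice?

Total = 135 + 110 + 105 + 85 + 85 + 75 + 55 = 650.
Lower bound: ⌈650/145⌉ = 5 bins.
Also, 6 items each exceed 145/2, and no two of those can share a bin, so at least 6 bins are needed.
A packing using 6 bins:
  bin 1: 135 = 135
  bin 2: 110 = 110
  bin 3: 105 = 105
  bin 4: 85 + 55 = 140
  bin 5: 85 = 85
  bin 6: 75 = 75
This matches the lower bound, so 6 is optimal.

6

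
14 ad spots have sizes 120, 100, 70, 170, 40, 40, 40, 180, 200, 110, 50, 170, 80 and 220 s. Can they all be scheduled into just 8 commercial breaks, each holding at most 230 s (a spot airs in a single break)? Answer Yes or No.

Yes

A valid assignment using 8 commercial breaks:
  break 1: 220 = 220
  break 2: 200 = 200
  break 3: 180 + 50 = 230
  break 4: 170 + 40 = 210
  break 5: 170 + 40 = 210
  break 6: 120 + 110 = 230
  break 7: 100 + 80 + 40 = 220
  break 8: 70 = 70
Every load is within 230 s, so 8 commercial breaks suffice.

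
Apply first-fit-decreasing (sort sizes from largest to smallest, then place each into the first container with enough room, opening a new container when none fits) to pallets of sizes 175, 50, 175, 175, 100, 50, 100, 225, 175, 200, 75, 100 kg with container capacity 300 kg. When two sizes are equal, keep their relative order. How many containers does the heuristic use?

6

Sorted descending: 225, 200, 175, 175, 175, 175, 100, 100, 100, 75, 50, 50.
  225 → container 1 (new)  [load 225/300]
  200 → container 2 (new)  [load 200/300]
  175 → container 3 (new)  [load 175/300]
  175 → container 4 (new)  [load 175/300]
  175 → container 5 (new)  [load 175/300]
  175 → container 6 (new)  [load 175/300]
  100 → container 2  [load 300/300]
  100 → container 3  [load 275/300]
  100 → container 4  [load 275/300]
  75 → container 1  [load 300/300]
  50 → container 5  [load 225/300]
  50 → container 5  [load 275/300]
6 containers opened.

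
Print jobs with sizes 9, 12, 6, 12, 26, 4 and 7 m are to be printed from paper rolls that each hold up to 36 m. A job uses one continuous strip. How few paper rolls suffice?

Total = 26 + 12 + 12 + 9 + 7 + 6 + 4 = 76 m.
Lower bound: ⌈76/36⌉ = 3 paper rolls.
A packing using 3 paper rolls:
  roll 1: 26 + 9 = 35
  roll 2: 12 + 12 + 7 + 4 = 35
  roll 3: 6 = 6
This matches the lower bound, so 3 is optimal.

3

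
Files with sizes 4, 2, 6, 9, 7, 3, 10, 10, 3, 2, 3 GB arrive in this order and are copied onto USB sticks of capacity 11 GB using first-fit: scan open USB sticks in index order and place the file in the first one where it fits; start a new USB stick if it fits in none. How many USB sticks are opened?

6

  4 → USB stick 1 (new)  [load 4/11]
  2 → USB stick 1  [load 6/11]
  6 → USB stick 2 (new)  [load 6/11]
  9 → USB stick 3 (new)  [load 9/11]
  7 → USB stick 4 (new)  [load 7/11]
  3 → USB stick 1  [load 9/11]
  10 → USB stick 5 (new)  [load 10/11]
  10 → USB stick 6 (new)  [load 10/11]
  3 → USB stick 2  [load 9/11]
  2 → USB stick 1  [load 11/11]
  3 → USB stick 4  [load 10/11]
6 USB sticks opened.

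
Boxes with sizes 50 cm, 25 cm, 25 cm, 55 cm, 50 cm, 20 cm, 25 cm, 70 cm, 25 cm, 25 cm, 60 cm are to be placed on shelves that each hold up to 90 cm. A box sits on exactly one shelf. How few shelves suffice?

6

Total = 70 + 60 + 55 + 50 + 50 + 25 + 25 + 25 + 25 + 25 + 20 = 430 cm.
Lower bound: ⌈430/90⌉ = 5 shelves.
A packing using 6 shelves:
  shelf 1: 70 + 20 = 90
  shelf 2: 60 + 25 = 85
  shelf 3: 55 + 25 = 80
  shelf 4: 50 + 25 = 75
  shelf 5: 50 + 25 = 75
  shelf 6: 25 = 25
No arrangement into 5 shelves stays within capacity, so 6 is optimal.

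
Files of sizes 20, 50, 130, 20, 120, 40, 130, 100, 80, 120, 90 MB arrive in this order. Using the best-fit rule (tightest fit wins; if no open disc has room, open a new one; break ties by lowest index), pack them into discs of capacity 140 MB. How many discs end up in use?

8

  20 → disc 1 (new)  [load 20/140]
  50 → disc 1  [load 70/140]
  130 → disc 2 (new)  [load 130/140]
  20 → disc 1  [load 90/140]
  120 → disc 3 (new)  [load 120/140]
  40 → disc 1  [load 130/140]
  130 → disc 4 (new)  [load 130/140]
  100 → disc 5 (new)  [load 100/140]
  80 → disc 6 (new)  [load 80/140]
  120 → disc 7 (new)  [load 120/140]
  90 → disc 8 (new)  [load 90/140]
8 discs opened.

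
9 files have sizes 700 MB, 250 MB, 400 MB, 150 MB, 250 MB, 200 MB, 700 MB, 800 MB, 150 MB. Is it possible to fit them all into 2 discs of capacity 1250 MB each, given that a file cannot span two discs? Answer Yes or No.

Total = 3600 MB; ⌈3600/1250⌉ = 3.
At least 3 discs are required, but only 2 are allowed.

No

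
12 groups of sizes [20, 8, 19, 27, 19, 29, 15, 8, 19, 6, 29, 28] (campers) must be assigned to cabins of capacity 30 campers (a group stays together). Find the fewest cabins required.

9

Total = 29 + 29 + 28 + 27 + 20 + 19 + 19 + 19 + 15 + 8 + 8 + 6 = 227 campers.
Lower bound: ⌈227/30⌉ = 8 cabins.
A packing using 9 cabins:
  cabin 1: 29 = 29
  cabin 2: 29 = 29
  cabin 3: 28 = 28
  cabin 4: 27 = 27
  cabin 5: 20 + 8 = 28
  cabin 6: 19 + 8 = 27
  cabin 7: 19 + 6 = 25
  cabin 8: 19 = 19
  cabin 9: 15 = 15
No arrangement into 8 cabins stays within capacity, so 9 is optimal.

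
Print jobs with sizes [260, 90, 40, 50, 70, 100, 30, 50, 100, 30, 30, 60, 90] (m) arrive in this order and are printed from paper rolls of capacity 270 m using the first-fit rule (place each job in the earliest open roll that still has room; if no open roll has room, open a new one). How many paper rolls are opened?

4

  260 → roll 1 (new)  [load 260/270]
  90 → roll 2 (new)  [load 90/270]
  40 → roll 2  [load 130/270]
  50 → roll 2  [load 180/270]
  70 → roll 2  [load 250/270]
  100 → roll 3 (new)  [load 100/270]
  30 → roll 3  [load 130/270]
  50 → roll 3  [load 180/270]
  100 → roll 4 (new)  [load 100/270]
  30 → roll 3  [load 210/270]
  30 → roll 3  [load 240/270]
  60 → roll 4  [load 160/270]
  90 → roll 4  [load 250/270]
4 paper rolls opened.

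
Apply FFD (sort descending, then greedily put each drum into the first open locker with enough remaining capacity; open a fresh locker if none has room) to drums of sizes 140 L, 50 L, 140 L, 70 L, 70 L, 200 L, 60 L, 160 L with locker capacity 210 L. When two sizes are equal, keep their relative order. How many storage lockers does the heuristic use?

Sorted descending: 200, 160, 140, 140, 70, 70, 60, 50.
  200 → locker 1 (new)  [load 200/210]
  160 → locker 2 (new)  [load 160/210]
  140 → locker 3 (new)  [load 140/210]
  140 → locker 4 (new)  [load 140/210]
  70 → locker 3  [load 210/210]
  70 → locker 4  [load 210/210]
  60 → locker 5 (new)  [load 60/210]
  50 → locker 2  [load 210/210]
5 storage lockers opened.

5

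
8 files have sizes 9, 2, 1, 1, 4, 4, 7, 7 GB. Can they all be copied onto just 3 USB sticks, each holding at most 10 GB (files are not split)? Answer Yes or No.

Total = 35 GB; ⌈35/10⌉ = 4.
At least 4 USB sticks are required, but only 3 are allowed.

No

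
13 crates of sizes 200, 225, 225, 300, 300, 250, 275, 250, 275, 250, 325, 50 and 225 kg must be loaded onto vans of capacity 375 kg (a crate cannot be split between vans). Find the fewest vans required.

Total = 325 + 300 + 300 + 275 + 275 + 250 + 250 + 250 + 225 + 225 + 225 + 200 + 50 = 3150 kg.
Lower bound: ⌈3150/375⌉ = 9 vans.
Also, 12 crates each exceed 375/2 kg, and no two of those can share a van, so at least 12 vans are needed.
A packing using 12 vans:
  van 1: 325 + 50 = 375
  van 2: 300 = 300
  van 3: 300 = 300
  van 4: 275 = 275
  van 5: 275 = 275
  van 6: 250 = 250
  van 7: 250 = 250
  van 8: 250 = 250
  van 9: 225 = 225
  van 10: 225 = 225
  van 11: 225 = 225
  van 12: 200 = 200
This matches the lower bound, so 12 is optimal.

12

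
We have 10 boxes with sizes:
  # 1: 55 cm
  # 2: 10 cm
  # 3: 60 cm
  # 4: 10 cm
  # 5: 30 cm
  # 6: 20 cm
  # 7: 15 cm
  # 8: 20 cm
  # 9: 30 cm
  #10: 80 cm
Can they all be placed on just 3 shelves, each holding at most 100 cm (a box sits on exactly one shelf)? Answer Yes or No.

No

Total = 330 cm; ⌈330/100⌉ = 4.
At least 4 shelves are required, but only 3 are allowed.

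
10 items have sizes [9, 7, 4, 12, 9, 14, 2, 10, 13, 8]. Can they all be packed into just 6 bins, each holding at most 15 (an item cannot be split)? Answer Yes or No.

Total = 88; ⌈88/15⌉ = 6.
7 items each exceed half the capacity and cannot share a bin, forcing at least 7 bins.
At least 7 bins are required, but only 6 are allowed.

No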